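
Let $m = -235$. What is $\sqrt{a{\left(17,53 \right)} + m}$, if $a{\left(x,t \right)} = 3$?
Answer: $2 i \sqrt{58} \approx 15.232 i$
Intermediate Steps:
$\sqrt{a{\left(17,53 \right)} + m} = \sqrt{3 - 235} = \sqrt{-232} = 2 i \sqrt{58}$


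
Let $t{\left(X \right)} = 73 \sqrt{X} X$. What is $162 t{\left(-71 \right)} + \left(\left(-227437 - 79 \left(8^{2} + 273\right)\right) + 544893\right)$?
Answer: $290833 - 839646 i \sqrt{71} \approx 2.9083 \cdot 10^{5} - 7.075 \cdot 10^{6} i$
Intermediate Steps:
$t{\left(X \right)} = 73 X^{\frac{3}{2}}$
$162 t{\left(-71 \right)} + \left(\left(-227437 - 79 \left(8^{2} + 273\right)\right) + 544893\right) = 162 \cdot 73 \left(-71\right)^{\frac{3}{2}} + \left(\left(-227437 - 79 \left(8^{2} + 273\right)\right) + 544893\right) = 162 \cdot 73 \left(- 71 i \sqrt{71}\right) + \left(\left(-227437 - 79 \left(64 + 273\right)\right) + 544893\right) = 162 \left(- 5183 i \sqrt{71}\right) + \left(\left(-227437 - 26623\right) + 544893\right) = - 839646 i \sqrt{71} + \left(\left(-227437 - 26623\right) + 544893\right) = - 839646 i \sqrt{71} + \left(-254060 + 544893\right) = - 839646 i \sqrt{71} + 290833 = 290833 - 839646 i \sqrt{71}$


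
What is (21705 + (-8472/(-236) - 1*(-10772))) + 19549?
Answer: 3071652/59 ≈ 52062.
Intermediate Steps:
(21705 + (-8472/(-236) - 1*(-10772))) + 19549 = (21705 + (-8472*(-1/236) + 10772)) + 19549 = (21705 + (2118/59 + 10772)) + 19549 = (21705 + 637666/59) + 19549 = 1918261/59 + 19549 = 3071652/59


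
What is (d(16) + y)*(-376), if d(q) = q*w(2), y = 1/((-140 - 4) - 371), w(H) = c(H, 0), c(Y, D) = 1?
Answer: -3097864/515 ≈ -6015.3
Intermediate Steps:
w(H) = 1
y = -1/515 (y = 1/(-144 - 371) = 1/(-515) = -1/515 ≈ -0.0019417)
d(q) = q (d(q) = q*1 = q)
(d(16) + y)*(-376) = (16 - 1/515)*(-376) = (8239/515)*(-376) = -3097864/515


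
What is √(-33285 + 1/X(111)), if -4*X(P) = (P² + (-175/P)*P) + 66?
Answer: I*√310243130618/3053 ≈ 182.44*I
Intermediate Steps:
X(P) = 109/4 - P²/4 (X(P) = -((P² + (-175/P)*P) + 66)/4 = -((P² - 175) + 66)/4 = -((-175 + P²) + 66)/4 = -(-109 + P²)/4 = 109/4 - P²/4)
√(-33285 + 1/X(111)) = √(-33285 + 1/(109/4 - ¼*111²)) = √(-33285 + 1/(109/4 - ¼*12321)) = √(-33285 + 1/(109/4 - 12321/4)) = √(-33285 + 1/(-3053)) = √(-33285 - 1/3053) = √(-101619106/3053) = I*√310243130618/3053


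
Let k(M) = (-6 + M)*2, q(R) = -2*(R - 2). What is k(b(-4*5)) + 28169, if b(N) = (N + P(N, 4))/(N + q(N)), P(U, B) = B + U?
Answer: 28154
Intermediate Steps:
q(R) = 4 - 2*R (q(R) = -2*(-2 + R) = 4 - 2*R)
b(N) = (4 + 2*N)/(4 - N) (b(N) = (N + (4 + N))/(N + (4 - 2*N)) = (4 + 2*N)/(4 - N))
k(M) = -12 + 2*M
k(b(-4*5)) + 28169 = (-12 + 2*(2*(2 - 4*5)/(4 - (-4)*5))) + 28169 = (-12 + 2*(2*(2 - 20)/(4 - 1*(-20)))) + 28169 = (-12 + 2*(2*(-18)/(4 + 20))) + 28169 = (-12 + 2*(2*(-18)/24)) + 28169 = (-12 + 2*(2*(1/24)*(-18))) + 28169 = (-12 + 2*(-3/2)) + 28169 = (-12 - 3) + 28169 = -15 + 28169 = 28154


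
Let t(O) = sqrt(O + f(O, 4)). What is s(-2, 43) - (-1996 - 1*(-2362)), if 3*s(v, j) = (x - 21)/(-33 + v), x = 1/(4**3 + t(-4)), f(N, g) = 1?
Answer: (-38409*sqrt(3) + 2458177*I)/(105*(sqrt(3) - 64*I)) ≈ -365.8 + 4.0233e-6*I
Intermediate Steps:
t(O) = sqrt(1 + O) (t(O) = sqrt(O + 1) = sqrt(1 + O))
x = 1/(64 + I*sqrt(3)) (x = 1/(4**3 + sqrt(1 - 4)) = 1/(64 + sqrt(-3)) = 1/(64 + I*sqrt(3)) ≈ 0.015614 - 0.00042255*I)
s(v, j) = (-86015/4099 - I*sqrt(3)/4099)/(3*(-33 + v)) (s(v, j) = (((64/4099 - I*sqrt(3)/4099) - 21)/(-33 + v))/3 = ((-86015/4099 - I*sqrt(3)/4099)/(-33 + v))/3 = (-86015/4099 - I*sqrt(3)/4099)/(3*(-33 + v)))
s(-2, 43) - (-1996 - 1*(-2362)) = (-1343 - 21*I*sqrt(3))/(3*(-33 - 2)*(64 + I*sqrt(3))) - (-1996 - 1*(-2362)) = (1/3)*(-1343 - 21*I*sqrt(3))/(-35*(64 + I*sqrt(3))) - (-1996 + 2362) = (1/3)*(-1/35)*(-1343 - 21*I*sqrt(3))/(64 + I*sqrt(3)) - 1*366 = -(-1343 - 21*I*sqrt(3))/(105*(64 + I*sqrt(3))) - 366 = -366 - (-1343 - 21*I*sqrt(3))/(105*(64 + I*sqrt(3)))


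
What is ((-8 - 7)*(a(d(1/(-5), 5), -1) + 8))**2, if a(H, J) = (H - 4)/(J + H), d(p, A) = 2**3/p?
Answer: 31136400/1681 ≈ 18523.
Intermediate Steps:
d(p, A) = 8/p
a(H, J) = (-4 + H)/(H + J)
((-8 - 7)*(a(d(1/(-5), 5), -1) + 8))**2 = ((-8 - 7)*((-4 + 8/(1/(-5)))/(8/(1/(-5)) - 1) + 8))**2 = (-15*((-4 + 8/(-1/5))/(8/(-1/5) - 1) + 8))**2 = (-15*((-4 + 8*(-5))/(8*(-5) - 1) + 8))**2 = (-15*((-4 - 40)/(-40 - 1) + 8))**2 = (-15*(-44/(-41) + 8))**2 = (-15*(-1/41*(-44) + 8))**2 = (-15*(44/41 + 8))**2 = (-15*372/41)**2 = (-5580/41)**2 = 31136400/1681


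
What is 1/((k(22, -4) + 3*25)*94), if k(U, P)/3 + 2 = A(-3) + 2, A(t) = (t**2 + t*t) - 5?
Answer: 1/10716 ≈ 9.3318e-5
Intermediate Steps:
A(t) = -5 + 2*t**2 (A(t) = (t**2 + t**2) - 5 = 2*t**2 - 5 = -5 + 2*t**2)
k(U, P) = 39 (k(U, P) = -6 + 3*((-5 + 2*(-3)**2) + 2) = -6 + 3*((-5 + 2*9) + 2) = -6 + 3*((-5 + 18) + 2) = -6 + 3*(13 + 2) = -6 + 3*15 = -6 + 45 = 39)
1/((k(22, -4) + 3*25)*94) = 1/((39 + 3*25)*94) = 1/((39 + 75)*94) = 1/(114*94) = 1/10716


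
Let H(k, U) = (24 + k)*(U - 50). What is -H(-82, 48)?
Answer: -116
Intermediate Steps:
H(k, U) = (-50 + U)*(24 + k) (H(k, U) = (24 + k)*(-50 + U) = (-50 + U)*(24 + k))
-H(-82, 48) = -(-1200 - 50*(-82) + 24*48 + 48*(-82)) = -(-1200 + 4100 + 1152 - 3936) = -1*116 = -116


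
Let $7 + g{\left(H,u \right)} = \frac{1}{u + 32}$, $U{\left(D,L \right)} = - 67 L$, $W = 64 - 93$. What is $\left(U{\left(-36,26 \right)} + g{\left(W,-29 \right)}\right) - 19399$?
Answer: $- \frac{63443}{3} \approx -21148.0$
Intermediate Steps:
$W = -29$ ($W = 64 - 93 = -29$)
$g{\left(H,u \right)} = -7 + \frac{1}{32 + u}$ ($g{\left(H,u \right)} = -7 + \frac{1}{u + 32} = -7 + \frac{1}{32 + u}$)
$\left(U{\left(-36,26 \right)} + g{\left(W,-29 \right)}\right) - 19399 = \left(\left(-67\right) 26 + \frac{-223 - -203}{32 - 29}\right) - 19399 = \left(-1742 + \frac{-223 + 203}{3}\right) - 19399 = \left(-1742 + \frac{1}{3} \left(-20\right)\right) - 19399 = \left(-1742 - \frac{20}{3}\right) - 19399 = - \frac{5246}{3} - 19399 = - \frac{63443}{3}$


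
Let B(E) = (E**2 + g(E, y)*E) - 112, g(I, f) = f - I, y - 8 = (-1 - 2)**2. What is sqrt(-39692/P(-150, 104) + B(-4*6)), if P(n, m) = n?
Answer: I*sqrt(57462)/15 ≈ 15.981*I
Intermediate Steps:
y = 17 (y = 8 + (-1 - 2)**2 = 8 + (-3)**2 = 8 + 9 = 17)
B(E) = -112 + E**2 + E*(17 - E) (B(E) = (E**2 + (17 - E)*E) - 112 = (E**2 + E*(17 - E)) - 112 = -112 + E**2 + E*(17 - E))
sqrt(-39692/P(-150, 104) + B(-4*6)) = sqrt(-39692/(-150) + (-112 + 17*(-4*6))) = sqrt(-39692*(-1/150) + (-112 + 17*(-24))) = sqrt(19846/75 + (-112 - 408)) = sqrt(19846/75 - 520) = sqrt(-19154/75) = I*sqrt(57462)/15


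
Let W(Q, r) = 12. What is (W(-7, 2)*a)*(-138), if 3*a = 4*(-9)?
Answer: 19872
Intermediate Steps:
a = -12 (a = (4*(-9))/3 = (⅓)*(-36) = -12)
(W(-7, 2)*a)*(-138) = (12*(-12))*(-138) = -144*(-138) = 19872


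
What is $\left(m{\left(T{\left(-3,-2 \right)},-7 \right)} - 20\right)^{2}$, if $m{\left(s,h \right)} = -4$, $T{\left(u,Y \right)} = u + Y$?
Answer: $576$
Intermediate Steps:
$T{\left(u,Y \right)} = Y + u$
$\left(m{\left(T{\left(-3,-2 \right)},-7 \right)} - 20\right)^{2} = \left(-4 - 20\right)^{2} = \left(-24\right)^{2} = 576$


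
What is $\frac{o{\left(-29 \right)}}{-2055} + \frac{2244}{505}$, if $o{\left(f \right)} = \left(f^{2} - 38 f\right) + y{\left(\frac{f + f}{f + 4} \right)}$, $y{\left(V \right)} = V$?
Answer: $\frac{6048389}{1729625} \approx 3.4969$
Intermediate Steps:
$o{\left(f \right)} = f^{2} - 38 f + \frac{2 f}{4 + f}$ ($o{\left(f \right)} = \left(f^{2} - 38 f\right) + \frac{f + f}{f + 4} = \left(f^{2} - 38 f\right) + \frac{2 f}{4 + f} = f^{2} - 38 f + \frac{2 f}{4 + f}$)
$\frac{o{\left(-29 \right)}}{-2055} + \frac{2244}{505} = \frac{\left(-29\right) \frac{1}{4 - 29} \left(2 + \left(-38 - 29\right) \left(4 - 29\right)\right)}{-2055} + \frac{2244}{505} = - \frac{29 \left(2 - -1675\right)}{-25} \left(- \frac{1}{2055}\right) + 2244 \cdot \frac{1}{505} = \left(-29\right) \left(- \frac{1}{25}\right) \left(2 + 1675\right) \left(- \frac{1}{2055}\right) + \frac{2244}{505} = \left(-29\right) \left(- \frac{1}{25}\right) 1677 \left(- \frac{1}{2055}\right) + \frac{2244}{505} = \frac{48633}{25} \left(- \frac{1}{2055}\right) + \frac{2244}{505} = - \frac{16211}{17125} + \frac{2244}{505} = \frac{6048389}{1729625}$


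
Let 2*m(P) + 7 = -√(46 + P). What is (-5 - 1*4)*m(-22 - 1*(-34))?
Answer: 63/2 + 9*√58/2 ≈ 65.771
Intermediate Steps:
m(P) = -7/2 - √(46 + P)/2 (m(P) = -7/2 + (-√(46 + P))/2 = -7/2 - √(46 + P)/2)
(-5 - 1*4)*m(-22 - 1*(-34)) = (-5 - 1*4)*(-7/2 - √(46 + (-22 - 1*(-34)))/2) = (-5 - 4)*(-7/2 - √(46 + (-22 + 34))/2) = -9*(-7/2 - √(46 + 12)/2) = -9*(-7/2 - √58/2) = 63/2 + 9*√58/2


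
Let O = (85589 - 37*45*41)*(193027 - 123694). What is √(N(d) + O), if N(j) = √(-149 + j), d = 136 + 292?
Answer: √(1201124892 + 3*√31) ≈ 34657.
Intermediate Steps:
d = 428
O = 1201124892 (O = (85589 - 1665*41)*69333 = (85589 - 68265)*69333 = 17324*69333 = 1201124892)
√(N(d) + O) = √(√(-149 + 428) + 1201124892) = √(√279 + 1201124892) = √(3*√31 + 1201124892) = √(1201124892 + 3*√31)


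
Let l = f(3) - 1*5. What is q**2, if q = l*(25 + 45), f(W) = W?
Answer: 19600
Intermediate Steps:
l = -2 (l = 3 - 1*5 = 3 - 5 = -2)
q = -140 (q = -2*(25 + 45) = -2*70 = -140)
q**2 = (-140)**2 = 19600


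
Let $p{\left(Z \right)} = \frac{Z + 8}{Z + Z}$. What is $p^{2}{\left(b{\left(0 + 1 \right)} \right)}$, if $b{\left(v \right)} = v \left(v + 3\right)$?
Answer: $\frac{9}{4} \approx 2.25$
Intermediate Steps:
$b{\left(v \right)} = v \left(3 + v\right)$
$p{\left(Z \right)} = \frac{8 + Z}{2 Z}$
$p^{2}{\left(b{\left(0 + 1 \right)} \right)} = \left(\frac{8 + \left(0 + 1\right) \left(3 + \left(0 + 1\right)\right)}{2 \left(0 + 1\right) \left(3 + \left(0 + 1\right)\right)}\right)^{2} = \left(\frac{8 + 1 \left(3 + 1\right)}{2 \cdot 1 \left(3 + 1\right)}\right)^{2} = \left(\frac{8 + 1 \cdot 4}{2 \cdot 1 \cdot 4}\right)^{2} = \left(\frac{8 + 4}{2 \cdot 4}\right)^{2} = \left(\frac{1}{2} \cdot \frac{1}{4} \cdot 12\right)^{2} = \left(\frac{3}{2}\right)^{2} = \frac{9}{4}$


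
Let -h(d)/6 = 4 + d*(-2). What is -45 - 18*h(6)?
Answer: -909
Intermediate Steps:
h(d) = -24 + 12*d (h(d) = -6*(4 + d*(-2)) = -6*(4 - 2*d) = -24 + 12*d)
-45 - 18*h(6) = -45 - 18*(-24 + 12*6) = -45 - 18*(-24 + 72) = -45 - 18*48 = -45 - 864 = -909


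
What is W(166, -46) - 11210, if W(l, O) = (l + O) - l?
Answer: -11256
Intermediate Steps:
W(l, O) = O (W(l, O) = (O + l) - l = O)
W(166, -46) - 11210 = -46 - 11210 = -11256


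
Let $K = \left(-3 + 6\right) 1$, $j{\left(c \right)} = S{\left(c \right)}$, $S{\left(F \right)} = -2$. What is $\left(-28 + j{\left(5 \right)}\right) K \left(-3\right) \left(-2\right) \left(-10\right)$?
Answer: $5400$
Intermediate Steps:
$j{\left(c \right)} = -2$
$K = 3$ ($K = 3 \cdot 1 = 3$)
$\left(-28 + j{\left(5 \right)}\right) K \left(-3\right) \left(-2\right) \left(-10\right) = \left(-28 - 2\right) 3 \left(-3\right) \left(-2\right) \left(-10\right) = - 30 \left(-9\right) \left(-2\right) \left(-10\right) = - 30 \cdot 18 \left(-10\right) = \left(-30\right) \left(-180\right) = 5400$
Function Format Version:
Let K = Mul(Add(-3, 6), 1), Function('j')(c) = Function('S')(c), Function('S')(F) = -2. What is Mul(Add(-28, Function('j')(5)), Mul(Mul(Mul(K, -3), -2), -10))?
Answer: 5400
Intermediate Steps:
Function('j')(c) = -2
K = 3 (K = Mul(3, 1) = 3)
Mul(Add(-28, Function('j')(5)), Mul(Mul(Mul(K, -3), -2), -10)) = Mul(Add(-28, -2), Mul(Mul(Mul(3, -3), -2), -10)) = Mul(-30, Mul(Mul(-9, -2), -10)) = Mul(-30, Mul(18, -10)) = Mul(-30, -180) = 5400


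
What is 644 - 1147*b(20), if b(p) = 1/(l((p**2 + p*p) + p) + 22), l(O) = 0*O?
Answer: 13021/22 ≈ 591.86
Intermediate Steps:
l(O) = 0
b(p) = 1/22 (b(p) = 1/(0 + 22) = 1/22)
644 - 1147*b(20) = 644 - 1147*1/22 = 644 - 1147/22 = 13021/22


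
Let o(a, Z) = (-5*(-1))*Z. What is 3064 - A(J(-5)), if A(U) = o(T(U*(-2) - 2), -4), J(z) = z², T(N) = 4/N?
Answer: 3084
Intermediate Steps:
o(a, Z) = 5*Z
A(U) = -20 (A(U) = 5*(-4) = -20)
3064 - A(J(-5)) = 3064 - 1*(-20) = 3064 + 20 = 3084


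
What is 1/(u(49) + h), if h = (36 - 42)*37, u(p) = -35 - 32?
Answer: -1/289 ≈ -0.0034602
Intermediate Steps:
u(p) = -67
h = -222 (h = -6*37 = -222)
1/(u(49) + h) = 1/(-67 - 222) = 1/(-289) = -1/289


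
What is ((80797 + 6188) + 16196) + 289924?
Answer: 393105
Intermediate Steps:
((80797 + 6188) + 16196) + 289924 = (86985 + 16196) + 289924 = 103181 + 289924 = 393105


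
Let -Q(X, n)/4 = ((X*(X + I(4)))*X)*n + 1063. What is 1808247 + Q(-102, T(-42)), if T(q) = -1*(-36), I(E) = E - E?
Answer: 154617947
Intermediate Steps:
I(E) = 0
T(q) = 36
Q(X, n) = -4252 - 4*n*X³ (Q(X, n) = -4*(((X*(X + 0))*X)*n + 1063) = -4*(((X*X)*X)*n + 1063) = -4*((X²*X)*n + 1063) = -4*(X³*n + 1063) = -4*(n*X³ + 1063) = -4*(1063 + n*X³) = -4252 - 4*n*X³)
1808247 + Q(-102, T(-42)) = 1808247 + (-4252 - 4*36*(-102)³) = 1808247 + (-4252 - 4*36*(-1061208)) = 1808247 + (-4252 + 152813952) = 1808247 + 152809700 = 154617947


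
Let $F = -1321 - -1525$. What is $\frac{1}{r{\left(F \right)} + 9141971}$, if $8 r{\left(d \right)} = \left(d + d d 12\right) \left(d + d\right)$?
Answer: $\frac{1}{34621367} \approx 2.8884 \cdot 10^{-8}$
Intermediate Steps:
$F = 204$ ($F = -1321 + 1525 = 204$)
$r{\left(d \right)} = \frac{d \left(d + 12 d^{2}\right)}{4}$ ($r{\left(d \right)} = \frac{\left(d + d d 12\right) \left(d + d\right)}{8} = \frac{\left(d + d^{2} \cdot 12\right) 2 d}{8} = \frac{\left(d + 12 d^{2}\right) 2 d}{8} = \frac{2 d \left(d + 12 d^{2}\right)}{8} = \frac{d \left(d + 12 d^{2}\right)}{4}$)
$\frac{1}{r{\left(F \right)} + 9141971} = \frac{1}{\frac{204^{2} \left(1 + 12 \cdot 204\right)}{4} + 9141971} = \frac{1}{\frac{1}{4} \cdot 41616 \left(1 + 2448\right) + 9141971} = \frac{1}{\frac{1}{4} \cdot 41616 \cdot 2449 + 9141971} = \frac{1}{25479396 + 9141971} = \frac{1}{34621367}$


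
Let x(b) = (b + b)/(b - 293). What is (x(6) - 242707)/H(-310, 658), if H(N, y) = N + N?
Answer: 69656921/177940 ≈ 391.46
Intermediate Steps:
H(N, y) = 2*N
x(b) = 2*b/(-293 + b) (x(b) = (2*b)/(-293 + b) = 2*b/(-293 + b))
(x(6) - 242707)/H(-310, 658) = (2*6/(-293 + 6) - 242707)/((2*(-310))) = (2*6/(-287) - 242707)/(-620) = (2*6*(-1/287) - 242707)*(-1/620) = (-12/287 - 242707)*(-1/620) = -69656921/287*(-1/620) = 69656921/177940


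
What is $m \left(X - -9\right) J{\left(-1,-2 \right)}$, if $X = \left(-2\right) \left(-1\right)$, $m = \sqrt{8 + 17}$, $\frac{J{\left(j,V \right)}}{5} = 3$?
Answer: $825$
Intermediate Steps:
$J{\left(j,V \right)} = 15$ ($J{\left(j,V \right)} = 5 \cdot 3 = 15$)
$m = 5$ ($m = \sqrt{25} = 5$)
$X = 2$
$m \left(X - -9\right) J{\left(-1,-2 \right)} = 5 \left(2 - -9\right) 15 = 5 \left(2 + 9\right) 15 = 5 \cdot 11 \cdot 15 = 55 \cdot 15 = 825$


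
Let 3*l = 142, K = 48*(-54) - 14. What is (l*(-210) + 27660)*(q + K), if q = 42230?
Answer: 702137280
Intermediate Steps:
K = -2606 (K = -2592 - 14 = -2606)
l = 142/3 (l = (1/3)*142 = 142/3 ≈ 47.333)
(l*(-210) + 27660)*(q + K) = ((142/3)*(-210) + 27660)*(42230 - 2606) = (-9940 + 27660)*39624 = 17720*39624 = 702137280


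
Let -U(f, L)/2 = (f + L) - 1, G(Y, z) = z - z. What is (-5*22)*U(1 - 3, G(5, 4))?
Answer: -660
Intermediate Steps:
G(Y, z) = 0
U(f, L) = 2 - 2*L - 2*f (U(f, L) = -2*((f + L) - 1) = -2*((L + f) - 1) = -2*(-1 + L + f) = 2 - 2*L - 2*f)
(-5*22)*U(1 - 3, G(5, 4)) = (-5*22)*(2 - 2*0 - 2*(1 - 3)) = -110*(2 + 0 - 2*(-2)) = -110*(2 + 0 + 4) = -110*6 = -660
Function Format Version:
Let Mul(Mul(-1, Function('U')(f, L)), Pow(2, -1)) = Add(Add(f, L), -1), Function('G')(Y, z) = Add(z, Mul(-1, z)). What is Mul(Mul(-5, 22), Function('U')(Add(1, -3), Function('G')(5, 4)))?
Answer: -660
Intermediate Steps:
Function('G')(Y, z) = 0
Function('U')(f, L) = Add(2, Mul(-2, L), Mul(-2, f)) (Function('U')(f, L) = Mul(-2, Add(Add(f, L), -1)) = Mul(-2, Add(Add(L, f), -1)) = Mul(-2, Add(-1, L, f)) = Add(2, Mul(-2, L), Mul(-2, f)))
Mul(Mul(-5, 22), Function('U')(Add(1, -3), Function('G')(5, 4))) = Mul(Mul(-5, 22), Add(2, Mul(-2, 0), Mul(-2, Add(1, -3)))) = Mul(-110, Add(2, 0, Mul(-2, -2))) = Mul(-110, Add(2, 0, 4)) = Mul(-110, 6) = -660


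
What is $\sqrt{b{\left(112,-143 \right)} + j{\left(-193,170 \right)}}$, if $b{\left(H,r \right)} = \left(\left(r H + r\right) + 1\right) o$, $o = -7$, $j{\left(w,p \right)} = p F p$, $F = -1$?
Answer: $\sqrt{84206} \approx 290.18$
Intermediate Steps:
$j{\left(w,p \right)} = - p^{2}$ ($j{\left(w,p \right)} = p \left(-1\right) p = - p p = - p^{2}$)
$b{\left(H,r \right)} = -7 - 7 r - 7 H r$ ($b{\left(H,r \right)} = \left(\left(r H + r\right) + 1\right) \left(-7\right) = \left(\left(H r + r\right) + 1\right) \left(-7\right) = \left(\left(r + H r\right) + 1\right) \left(-7\right) = \left(1 + r + H r\right) \left(-7\right) = -7 - 7 r - 7 H r$)
$\sqrt{b{\left(112,-143 \right)} + j{\left(-193,170 \right)}} = \sqrt{\left(-7 - -1001 - 784 \left(-143\right)\right) - 170^{2}} = \sqrt{\left(-7 + 1001 + 112112\right) - 28900} = \sqrt{113106 - 28900} = \sqrt{84206}$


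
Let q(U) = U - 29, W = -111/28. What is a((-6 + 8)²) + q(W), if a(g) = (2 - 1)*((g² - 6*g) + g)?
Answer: -1035/28 ≈ -36.964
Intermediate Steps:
W = -111/28 (W = -111*1/28 = -111/28 ≈ -3.9643)
a(g) = g² - 5*g (a(g) = 1*(g² - 5*g) = g² - 5*g)
q(U) = -29 + U
a((-6 + 8)²) + q(W) = (-6 + 8)²*(-5 + (-6 + 8)²) + (-29 - 111/28) = 2²*(-5 + 2²) - 923/28 = 4*(-5 + 4) - 923/28 = 4*(-1) - 923/28 = -4 - 923/28 = -1035/28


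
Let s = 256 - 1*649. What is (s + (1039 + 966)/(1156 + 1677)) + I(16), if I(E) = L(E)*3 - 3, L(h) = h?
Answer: -983879/2833 ≈ -347.29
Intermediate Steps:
s = -393 (s = 256 - 649 = -393)
I(E) = -3 + 3*E (I(E) = E*3 - 3 = 3*E - 3 = -3 + 3*E)
(s + (1039 + 966)/(1156 + 1677)) + I(16) = (-393 + (1039 + 966)/(1156 + 1677)) + (-3 + 3*16) = (-393 + 2005/2833) + (-3 + 48) = (-393 + 2005*(1/2833)) + 45 = (-393 + 2005/2833) + 45 = -1111364/2833 + 45 = -983879/2833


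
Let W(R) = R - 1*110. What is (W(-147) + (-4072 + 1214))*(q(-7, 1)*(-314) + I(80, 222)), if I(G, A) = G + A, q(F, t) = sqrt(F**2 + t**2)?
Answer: -940730 + 4890550*sqrt(2) ≈ 5.9756e+6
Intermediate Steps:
W(R) = -110 + R (W(R) = R - 110 = -110 + R)
I(G, A) = A + G
(W(-147) + (-4072 + 1214))*(q(-7, 1)*(-314) + I(80, 222)) = ((-110 - 147) + (-4072 + 1214))*(sqrt((-7)**2 + 1**2)*(-314) + (222 + 80)) = (-257 - 2858)*(sqrt(49 + 1)*(-314) + 302) = -3115*(sqrt(50)*(-314) + 302) = -3115*((5*sqrt(2))*(-314) + 302) = -3115*(-1570*sqrt(2) + 302) = -3115*(302 - 1570*sqrt(2)) = -940730 + 4890550*sqrt(2)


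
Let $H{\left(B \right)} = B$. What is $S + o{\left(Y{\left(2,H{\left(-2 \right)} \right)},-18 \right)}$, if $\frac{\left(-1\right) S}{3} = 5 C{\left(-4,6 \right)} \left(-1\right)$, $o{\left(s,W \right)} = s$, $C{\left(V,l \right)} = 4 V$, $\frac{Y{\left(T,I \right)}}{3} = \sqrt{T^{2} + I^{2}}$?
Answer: $-240 + 6 \sqrt{2} \approx -231.51$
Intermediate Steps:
$Y{\left(T,I \right)} = 3 \sqrt{I^{2} + T^{2}}$ ($Y{\left(T,I \right)} = 3 \sqrt{T^{2} + I^{2}} = 3 \sqrt{I^{2} + T^{2}}$)
$S = -240$ ($S = - 3 \cdot 5 \cdot 4 \left(-4\right) \left(-1\right) = - 3 \cdot 5 \left(-16\right) \left(-1\right) = - 3 \left(\left(-80\right) \left(-1\right)\right) = \left(-3\right) 80 = -240$)
$S + o{\left(Y{\left(2,H{\left(-2 \right)} \right)},-18 \right)} = -240 + 3 \sqrt{\left(-2\right)^{2} + 2^{2}} = -240 + 3 \sqrt{4 + 4} = -240 + 3 \sqrt{8} = -240 + 3 \cdot 2 \sqrt{2} = -240 + 6 \sqrt{2}$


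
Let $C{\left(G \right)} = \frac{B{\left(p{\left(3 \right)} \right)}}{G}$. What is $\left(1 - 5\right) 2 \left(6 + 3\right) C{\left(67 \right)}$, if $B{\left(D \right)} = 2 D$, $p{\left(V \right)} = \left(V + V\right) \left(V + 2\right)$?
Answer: $- \frac{4320}{67} \approx -64.478$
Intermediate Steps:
$p{\left(V \right)} = 2 V \left(2 + V\right)$
$C{\left(G \right)} = \frac{60}{G}$ ($C{\left(G \right)} = \frac{2 \cdot 2 \cdot 3 \left(2 + 3\right)}{G} = \frac{2 \cdot 2 \cdot 3 \cdot 5}{G} = \frac{2 \cdot 30}{G} = \frac{60}{G}$)
$\left(1 - 5\right) 2 \left(6 + 3\right) C{\left(67 \right)} = \left(1 - 5\right) 2 \left(6 + 3\right) \frac{60}{67} = \left(-4\right) 2 \cdot 9 \cdot 60 \cdot \frac{1}{67} = \left(-8\right) 9 \cdot \frac{60}{67} = \left(-72\right) \frac{60}{67} = - \frac{4320}{67}$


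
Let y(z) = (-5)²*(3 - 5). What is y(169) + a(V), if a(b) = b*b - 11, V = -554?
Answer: 306855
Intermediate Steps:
y(z) = -50 (y(z) = 25*(-2) = -50)
a(b) = -11 + b² (a(b) = b² - 11 = -11 + b²)
y(169) + a(V) = -50 + (-11 + (-554)²) = -50 + (-11 + 306916) = -50 + 306905 = 306855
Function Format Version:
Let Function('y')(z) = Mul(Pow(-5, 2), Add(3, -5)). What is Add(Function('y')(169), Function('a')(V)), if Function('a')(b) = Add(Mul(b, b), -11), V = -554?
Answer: 306855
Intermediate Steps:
Function('y')(z) = -50 (Function('y')(z) = Mul(25, -2) = -50)
Function('a')(b) = Add(-11, Pow(b, 2)) (Function('a')(b) = Add(Pow(b, 2), -11) = Add(-11, Pow(b, 2)))
Add(Function('y')(169), Function('a')(V)) = Add(-50, Add(-11, Pow(-554, 2))) = Add(-50, Add(-11, 306916)) = Add(-50, 306905) = 306855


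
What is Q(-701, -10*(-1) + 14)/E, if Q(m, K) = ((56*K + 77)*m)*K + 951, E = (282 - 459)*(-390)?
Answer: -2656217/7670 ≈ -346.31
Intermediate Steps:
E = 69030 (E = -177*(-390) = 69030)
Q(m, K) = 951 + K*m*(77 + 56*K) (Q(m, K) = ((77 + 56*K)*m)*K + 951 = (m*(77 + 56*K))*K + 951 = K*m*(77 + 56*K) + 951 = 951 + K*m*(77 + 56*K))
Q(-701, -10*(-1) + 14)/E = (951 + 56*(-701)*(-10*(-1) + 14)² + 77*(-10*(-1) + 14)*(-701))/69030 = (951 + 56*(-701)*(10 + 14)² + 77*(10 + 14)*(-701))*(1/69030) = (951 + 56*(-701)*24² + 77*24*(-701))*(1/69030) = (951 + 56*(-701)*576 - 1295448)*(1/69030) = (951 - 22611456 - 1295448)*(1/69030) = -23905953*1/69030 = -2656217/7670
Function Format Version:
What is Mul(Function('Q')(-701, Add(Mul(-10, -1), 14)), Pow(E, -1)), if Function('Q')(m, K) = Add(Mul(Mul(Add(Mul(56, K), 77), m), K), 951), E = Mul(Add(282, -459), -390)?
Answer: Rational(-2656217, 7670) ≈ -346.31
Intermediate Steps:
E = 69030 (E = Mul(-177, -390) = 69030)
Function('Q')(m, K) = Add(951, Mul(K, m, Add(77, Mul(56, K)))) (Function('Q')(m, K) = Add(Mul(Mul(Add(77, Mul(56, K)), m), K), 951) = Add(Mul(Mul(m, Add(77, Mul(56, K))), K), 951) = Add(Mul(K, m, Add(77, Mul(56, K))), 951) = Add(951, Mul(K, m, Add(77, Mul(56, K)))))
Mul(Function('Q')(-701, Add(Mul(-10, -1), 14)), Pow(E, -1)) = Mul(Add(951, Mul(56, -701, Pow(Add(Mul(-10, -1), 14), 2)), Mul(77, Add(Mul(-10, -1), 14), -701)), Pow(69030, -1)) = Mul(Add(951, Mul(56, -701, Pow(Add(10, 14), 2)), Mul(77, Add(10, 14), -701)), Rational(1, 69030)) = Mul(Add(951, Mul(56, -701, Pow(24, 2)), Mul(77, 24, -701)), Rational(1, 69030)) = Mul(Add(951, Mul(56, -701, 576), -1295448), Rational(1, 69030)) = Mul(Add(951, -22611456, -1295448), Rational(1, 69030)) = Mul(-23905953, Rational(1, 69030)) = Rational(-2656217, 7670)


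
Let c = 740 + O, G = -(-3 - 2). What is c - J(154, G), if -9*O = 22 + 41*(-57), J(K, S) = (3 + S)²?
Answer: 8399/9 ≈ 933.22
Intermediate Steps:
G = 5 (G = -1*(-5) = 5)
O = 2315/9 (O = -(22 + 41*(-57))/9 = -(22 - 2337)/9 = -⅑*(-2315) = 2315/9 ≈ 257.22)
c = 8975/9 (c = 740 + 2315/9 = 8975/9 ≈ 997.22)
c - J(154, G) = 8975/9 - (3 + 5)² = 8975/9 - 1*8² = 8975/9 - 1*64 = 8975/9 - 64 = 8399/9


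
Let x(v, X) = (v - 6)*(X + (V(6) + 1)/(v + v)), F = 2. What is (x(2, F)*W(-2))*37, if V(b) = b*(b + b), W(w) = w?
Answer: 5994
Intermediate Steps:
V(b) = 2*b**2 (V(b) = b*(2*b) = 2*b**2)
x(v, X) = (-6 + v)*(X + 73/(2*v)) (x(v, X) = (v - 6)*(X + (2*6**2 + 1)/(v + v)) = (-6 + v)*(X + (2*36 + 1)/((2*v))) = (-6 + v)*(X + (72 + 1)*(1/(2*v))) = (-6 + v)*(X + 73*(1/(2*v))) = (-6 + v)*(X + 73/(2*v)))
(x(2, F)*W(-2))*37 = ((73/2 - 219/2 - 6*2 + 2*2)*(-2))*37 = ((73/2 - 219*1/2 - 12 + 4)*(-2))*37 = ((73/2 - 219/2 - 12 + 4)*(-2))*37 = -81*(-2)*37 = 162*37 = 5994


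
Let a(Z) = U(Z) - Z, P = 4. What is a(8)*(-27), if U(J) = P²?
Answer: -216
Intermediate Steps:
U(J) = 16 (U(J) = 4² = 16)
a(Z) = 16 - Z
a(8)*(-27) = (16 - 1*8)*(-27) = (16 - 8)*(-27) = 8*(-27) = -216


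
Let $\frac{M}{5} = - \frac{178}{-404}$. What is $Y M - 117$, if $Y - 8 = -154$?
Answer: $- \frac{44302}{101} \approx -438.63$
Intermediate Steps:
$Y = -146$ ($Y = 8 - 154 = -146$)
$M = \frac{445}{202}$ ($M = 5 \left(- \frac{178}{-404}\right) = 5 \left(\left(-178\right) \left(- \frac{1}{404}\right)\right) = 5 \cdot \frac{89}{202} = \frac{445}{202} \approx 2.203$)
$Y M - 117 = \left(-146\right) \frac{445}{202} - 117 = - \frac{32485}{101} - 117 = - \frac{44302}{101}$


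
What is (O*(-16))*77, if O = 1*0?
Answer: 0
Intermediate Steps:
O = 0
(O*(-16))*77 = (0*(-16))*77 = 0*77 = 0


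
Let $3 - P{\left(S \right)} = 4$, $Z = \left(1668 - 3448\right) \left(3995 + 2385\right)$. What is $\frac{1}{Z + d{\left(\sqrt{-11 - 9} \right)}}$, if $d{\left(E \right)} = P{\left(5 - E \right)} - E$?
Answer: $\frac{i}{- 11356401 i + 2 \sqrt{5}} \approx -8.8056 \cdot 10^{-8} + 3.4676 \cdot 10^{-14} i$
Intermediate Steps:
$Z = -11356400$ ($Z = \left(-1780\right) 6380 = -11356400$)
$P{\left(S \right)} = -1$ ($P{\left(S \right)} = 3 - 4 = -1$)
$d{\left(E \right)} = -1 - E$
$\frac{1}{Z + d{\left(\sqrt{-11 - 9} \right)}} = \frac{1}{-11356400 - \left(1 + \sqrt{-11 - 9}\right)} = \frac{1}{-11356400 - \left(1 + \sqrt{-20}\right)} = \frac{1}{-11356400 - \left(1 + 2 i \sqrt{5}\right)} = \frac{1}{-11356401 - 2 i \sqrt{5}}$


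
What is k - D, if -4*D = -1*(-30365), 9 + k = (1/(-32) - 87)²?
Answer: 15520449/1024 ≈ 15157.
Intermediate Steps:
k = 7747009/1024 (k = -9 + (1/(-32) - 87)² = -9 + (-1/32 - 87)² = -9 + (-2785/32)² = -9 + 7756225/1024 = 7747009/1024 ≈ 7565.4)
D = -30365/4 (D = -(-1)*(-30365)/4 = -¼*30365 = -30365/4 ≈ -7591.3)
k - D = 7747009/1024 - 1*(-30365/4) = 7747009/1024 + 30365/4 = 15520449/1024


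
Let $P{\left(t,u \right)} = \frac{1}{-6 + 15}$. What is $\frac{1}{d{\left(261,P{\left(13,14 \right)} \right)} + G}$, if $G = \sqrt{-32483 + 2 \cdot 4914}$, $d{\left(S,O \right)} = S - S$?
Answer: $- \frac{i \sqrt{22655}}{22655} \approx - 0.0066438 i$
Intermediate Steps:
$P{\left(t,u \right)} = \frac{1}{9}$
$d{\left(S,O \right)} = 0$
$G = i \sqrt{22655}$ ($G = \sqrt{-32483 + 9828} = \sqrt{-22655} = i \sqrt{22655} \approx 150.52 i$)
$\frac{1}{d{\left(261,P{\left(13,14 \right)} \right)} + G} = \frac{1}{0 + i \sqrt{22655}} = \frac{1}{i \sqrt{22655}} = - \frac{i \sqrt{22655}}{22655}$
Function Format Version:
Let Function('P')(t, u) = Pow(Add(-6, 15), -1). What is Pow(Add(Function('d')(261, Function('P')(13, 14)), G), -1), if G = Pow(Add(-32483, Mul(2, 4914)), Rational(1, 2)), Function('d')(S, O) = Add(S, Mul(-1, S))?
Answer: Mul(Rational(-1, 22655), I, Pow(22655, Rational(1, 2))) ≈ Mul(-0.0066438, I)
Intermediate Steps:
Function('P')(t, u) = Rational(1, 9) (Function('P')(t, u) = Pow(9, -1) = Rational(1, 9))
Function('d')(S, O) = 0
G = Mul(I, Pow(22655, Rational(1, 2))) (G = Pow(Add(-32483, 9828), Rational(1, 2)) = Pow(-22655, Rational(1, 2)) = Mul(I, Pow(22655, Rational(1, 2))) ≈ Mul(150.52, I))
Pow(Add(Function('d')(261, Function('P')(13, 14)), G), -1) = Pow(Add(0, Mul(I, Pow(22655, Rational(1, 2)))), -1) = Pow(Mul(I, Pow(22655, Rational(1, 2))), -1) = Mul(Rational(-1, 22655), I, Pow(22655, Rational(1, 2)))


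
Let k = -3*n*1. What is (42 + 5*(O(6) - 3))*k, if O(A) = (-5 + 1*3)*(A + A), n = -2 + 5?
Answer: 837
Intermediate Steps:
n = 3
O(A) = -4*A (O(A) = (-5 + 3)*(2*A) = -4*A)
k = -9 (k = -3*3*1 = -9*1 = -9)
(42 + 5*(O(6) - 3))*k = (42 + 5*(-4*6 - 3))*(-9) = (42 + 5*(-24 - 3))*(-9) = (42 + 5*(-27))*(-9) = (42 - 135)*(-9) = -93*(-9) = 837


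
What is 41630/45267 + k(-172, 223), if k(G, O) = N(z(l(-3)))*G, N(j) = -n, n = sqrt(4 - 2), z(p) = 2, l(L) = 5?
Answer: 41630/45267 + 172*sqrt(2) ≈ 244.16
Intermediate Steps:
n = sqrt(2) ≈ 1.4142
N(j) = -sqrt(2)
k(G, O) = -G*sqrt(2) (k(G, O) = (-sqrt(2))*G = -G*sqrt(2))
41630/45267 + k(-172, 223) = 41630/45267 - 1*(-172)*sqrt(2) = 41630*(1/45267) + 172*sqrt(2) = 41630/45267 + 172*sqrt(2)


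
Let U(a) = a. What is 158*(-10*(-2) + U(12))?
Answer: 5056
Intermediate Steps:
158*(-10*(-2) + U(12)) = 158*(-10*(-2) + 12) = 158*(20 + 12) = 158*32 = 5056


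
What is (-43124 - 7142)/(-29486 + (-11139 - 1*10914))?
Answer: 50266/51539 ≈ 0.97530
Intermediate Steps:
(-43124 - 7142)/(-29486 + (-11139 - 1*10914)) = -50266/(-29486 + (-11139 - 10914)) = -50266/(-29486 - 22053) = -50266/(-51539) = -50266*(-1/51539) = 50266/51539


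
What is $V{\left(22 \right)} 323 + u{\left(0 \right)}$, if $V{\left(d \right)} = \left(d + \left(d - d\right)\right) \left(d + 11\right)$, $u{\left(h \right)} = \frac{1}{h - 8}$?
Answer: $\frac{1875983}{8} \approx 2.345 \cdot 10^{5}$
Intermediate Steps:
$u{\left(h \right)} = \frac{1}{-8 + h}$
$V{\left(d \right)} = d \left(11 + d\right)$ ($V{\left(d \right)} = \left(d + 0\right) \left(11 + d\right) = d \left(11 + d\right)$)
$V{\left(22 \right)} 323 + u{\left(0 \right)} = 22 \left(11 + 22\right) 323 + \frac{1}{-8 + 0} = 22 \cdot 33 \cdot 323 + \frac{1}{-8} = 726 \cdot 323 - \frac{1}{8} = 234498 - \frac{1}{8} = \frac{1875983}{8}$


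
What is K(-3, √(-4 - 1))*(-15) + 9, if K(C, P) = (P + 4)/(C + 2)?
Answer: 69 + 15*I*√5 ≈ 69.0 + 33.541*I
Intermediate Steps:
K(C, P) = (4 + P)/(2 + C)
K(-3, √(-4 - 1))*(-15) + 9 = ((4 + √(-4 - 1))/(2 - 3))*(-15) + 9 = ((4 + √(-5))/(-1))*(-15) + 9 = -(4 + I*√5)*(-15) + 9 = (-4 - I*√5)*(-15) + 9 = (60 + 15*I*√5) + 9 = 69 + 15*I*√5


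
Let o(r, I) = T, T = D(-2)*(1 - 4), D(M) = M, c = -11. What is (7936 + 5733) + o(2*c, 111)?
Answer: 13675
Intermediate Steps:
T = 6 (T = -2*(1 - 4) = -2*(-3) = 6)
o(r, I) = 6
(7936 + 5733) + o(2*c, 111) = (7936 + 5733) + 6 = 13669 + 6 = 13675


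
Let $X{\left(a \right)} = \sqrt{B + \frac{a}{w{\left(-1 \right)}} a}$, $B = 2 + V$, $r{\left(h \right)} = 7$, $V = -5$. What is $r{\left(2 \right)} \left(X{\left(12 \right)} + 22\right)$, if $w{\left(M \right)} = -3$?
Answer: $154 + 7 i \sqrt{51} \approx 154.0 + 49.99 i$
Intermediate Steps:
$B = -3$ ($B = 2 - 5 = -3$)
$X{\left(a \right)} = \sqrt{-3 - \frac{a^{2}}{3}}$ ($X{\left(a \right)} = \sqrt{-3 + \frac{a}{-3} a} = \sqrt{-3 + a \left(- \frac{1}{3}\right) a} = \sqrt{-3 + - \frac{a}{3} a} = \sqrt{-3 - \frac{a^{2}}{3}}$)
$r{\left(2 \right)} \left(X{\left(12 \right)} + 22\right) = 7 \left(\frac{\sqrt{-27 - 3 \cdot 12^{2}}}{3} + 22\right) = 7 \left(\frac{\sqrt{-27 - 432}}{3} + 22\right) = 7 \left(\frac{\sqrt{-459}}{3} + 22\right) = 7 \left(\frac{3 i \sqrt{51}}{3} + 22\right) = 7 \left(i \sqrt{51} + 22\right) = 7 \left(22 + i \sqrt{51}\right) = 154 + 7 i \sqrt{51}$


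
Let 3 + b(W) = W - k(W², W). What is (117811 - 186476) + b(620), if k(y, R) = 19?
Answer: -68067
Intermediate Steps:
b(W) = -22 + W (b(W) = -3 + (W - 1*19) = -3 + (W - 19) = -3 + (-19 + W) = -22 + W)
(117811 - 186476) + b(620) = (117811 - 186476) + (-22 + 620) = -68665 + 598 = -68067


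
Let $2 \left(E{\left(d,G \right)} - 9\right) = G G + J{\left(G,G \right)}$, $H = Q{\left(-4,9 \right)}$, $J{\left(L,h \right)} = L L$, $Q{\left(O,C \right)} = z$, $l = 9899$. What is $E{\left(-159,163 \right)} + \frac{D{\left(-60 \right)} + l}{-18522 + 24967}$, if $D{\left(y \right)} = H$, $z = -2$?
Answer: $\frac{171305107}{6445} \approx 26580.0$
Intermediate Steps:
$Q{\left(O,C \right)} = -2$
$J{\left(L,h \right)} = L^{2}$
$H = -2$
$D{\left(y \right)} = -2$
$E{\left(d,G \right)} = 9 + G^{2}$ ($E{\left(d,G \right)} = 9 + \frac{G G + G^{2}}{2} = 9 + \frac{G^{2} + G^{2}}{2} = 9 + \frac{2 G^{2}}{2} = 9 + G^{2}$)
$E{\left(-159,163 \right)} + \frac{D{\left(-60 \right)} + l}{-18522 + 24967} = \left(9 + 163^{2}\right) + \frac{-2 + 9899}{-18522 + 24967} = \left(9 + 26569\right) + \frac{9897}{6445} = 26578 + 9897 \cdot \frac{1}{6445} = 26578 + \frac{9897}{6445} = \frac{171305107}{6445}$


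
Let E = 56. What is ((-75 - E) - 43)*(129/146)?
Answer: -11223/73 ≈ -153.74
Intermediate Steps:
((-75 - E) - 43)*(129/146) = ((-75 - 1*56) - 43)*(129/146) = ((-75 - 56) - 43)*(129*(1/146)) = (-131 - 43)*(129/146) = -174*129/146 = -11223/73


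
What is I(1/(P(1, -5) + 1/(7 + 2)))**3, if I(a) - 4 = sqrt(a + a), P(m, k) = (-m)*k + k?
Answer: 280 + 198*sqrt(2) ≈ 560.01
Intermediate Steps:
P(m, k) = k - k*m (P(m, k) = -k*m + k = k - k*m)
I(a) = 4 + sqrt(2)*sqrt(a) (I(a) = 4 + sqrt(a + a) = 4 + sqrt(2*a) = 4 + sqrt(2)*sqrt(a))
I(1/(P(1, -5) + 1/(7 + 2)))**3 = (4 + sqrt(2)*sqrt(1/(-5*(1 - 1*1) + 1/(7 + 2))))**3 = (4 + sqrt(2)*sqrt(1/(-5*(1 - 1) + 1/9)))**3 = (4 + sqrt(2)*sqrt(1/(-5*0 + 1/9)))**3 = (4 + sqrt(2)*sqrt(1/(0 + 1/9)))**3 = (4 + sqrt(2)*sqrt(1/(1/9)))**3 = (4 + sqrt(2)*sqrt(9))**3 = (4 + sqrt(2)*3)**3 = (4 + 3*sqrt(2))**3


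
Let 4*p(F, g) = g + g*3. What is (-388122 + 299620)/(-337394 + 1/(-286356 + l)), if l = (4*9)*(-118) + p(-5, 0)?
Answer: 25719035208/98048045977 ≈ 0.26231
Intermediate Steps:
p(F, g) = g (p(F, g) = (g + g*3)/4 = (g + 3*g)/4 = (4*g)/4 = g)
l = -4248 (l = (4*9)*(-118) + 0 = 36*(-118) + 0 = -4248 + 0 = -4248)
(-388122 + 299620)/(-337394 + 1/(-286356 + l)) = (-388122 + 299620)/(-337394 + 1/(-286356 - 4248)) = -88502/(-337394 + 1/(-290604)) = -88502/(-337394 - 1/290604) = -88502/(-98048045977/290604) = -88502*(-290604/98048045977) = 25719035208/98048045977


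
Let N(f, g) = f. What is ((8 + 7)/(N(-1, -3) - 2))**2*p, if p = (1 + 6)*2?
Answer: 350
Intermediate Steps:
p = 14 (p = 7*2 = 14)
((8 + 7)/(N(-1, -3) - 2))**2*p = ((8 + 7)/(-1 - 2))**2*14 = (15/(-3))**2*14 = (15*(-1/3))**2*14 = (-5)**2*14 = 25*14 = 350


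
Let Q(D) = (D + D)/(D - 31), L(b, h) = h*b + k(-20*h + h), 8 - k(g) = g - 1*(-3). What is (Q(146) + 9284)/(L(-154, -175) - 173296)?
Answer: -533976/8605795 ≈ -0.062048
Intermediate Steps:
k(g) = 5 - g (k(g) = 8 - (g - 1*(-3)) = 8 - (g + 3) = 8 - (3 + g) = 8 + (-3 - g) = 5 - g)
L(b, h) = 5 + 19*h + b*h (L(b, h) = h*b + (5 - (-20*h + h)) = b*h + (5 - (-19)*h) = b*h + (5 + 19*h) = 5 + 19*h + b*h)
Q(D) = 2*D/(-31 + D) (Q(D) = (2*D)/(-31 + D) = 2*D/(-31 + D))
(Q(146) + 9284)/(L(-154, -175) - 173296) = (2*146/(-31 + 146) + 9284)/((5 + 19*(-175) - 154*(-175)) - 173296) = (2*146/115 + 9284)/((5 - 3325 + 26950) - 173296) = (2*146*(1/115) + 9284)/(23630 - 173296) = (292/115 + 9284)/(-149666) = (1067952/115)*(-1/149666) = -533976/8605795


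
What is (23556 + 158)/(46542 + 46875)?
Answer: 23714/93417 ≈ 0.25385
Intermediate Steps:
(23556 + 158)/(46542 + 46875) = 23714/93417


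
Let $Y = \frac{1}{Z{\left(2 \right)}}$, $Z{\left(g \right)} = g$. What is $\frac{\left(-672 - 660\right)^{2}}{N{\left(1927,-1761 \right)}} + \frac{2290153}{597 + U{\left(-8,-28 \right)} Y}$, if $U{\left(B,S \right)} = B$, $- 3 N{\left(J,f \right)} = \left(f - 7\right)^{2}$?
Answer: $\frac{447216179161}{115850852} \approx 3860.3$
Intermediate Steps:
$N{\left(J,f \right)} = - \frac{\left(-7 + f\right)^{2}}{3}$ ($N{\left(J,f \right)} = - \frac{\left(f - 7\right)^{2}}{3} = - \frac{\left(-7 + f\right)^{2}}{3}$)
$Y = \frac{1}{2} \approx 0.5$
$\frac{\left(-672 - 660\right)^{2}}{N{\left(1927,-1761 \right)}} + \frac{2290153}{597 + U{\left(-8,-28 \right)} Y} = \frac{\left(-672 - 660\right)^{2}}{\left(- \frac{1}{3}\right) \left(-7 - 1761\right)^{2}} + \frac{2290153}{597 - 4} = \frac{\left(-1332\right)^{2}}{\left(- \frac{1}{3}\right) \left(-1768\right)^{2}} + \frac{2290153}{597 - 4} = \frac{1774224}{\left(- \frac{1}{3}\right) 3125824} + \frac{2290153}{593} = \frac{1774224}{- \frac{3125824}{3}} + 2290153 \cdot \frac{1}{593} = 1774224 \left(- \frac{3}{3125824}\right) + \frac{2290153}{593} = - \frac{332667}{195364} + \frac{2290153}{593} = \frac{447216179161}{115850852}$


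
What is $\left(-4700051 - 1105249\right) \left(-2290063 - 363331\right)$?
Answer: $15403748188200$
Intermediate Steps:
$\left(-4700051 - 1105249\right) \left(-2290063 - 363331\right) = \left(-5805300\right) \left(-2653394\right) = 15403748188200$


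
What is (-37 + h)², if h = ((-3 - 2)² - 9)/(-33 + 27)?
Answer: 14161/9 ≈ 1573.4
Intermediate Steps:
h = -8/3 (h = ((-5)² - 9)/(-6) = (25 - 9)*(-⅙) = 16*(-⅙) = -8/3 ≈ -2.6667)
(-37 + h)² = (-37 - 8/3)² = (-119/3)² = 14161/9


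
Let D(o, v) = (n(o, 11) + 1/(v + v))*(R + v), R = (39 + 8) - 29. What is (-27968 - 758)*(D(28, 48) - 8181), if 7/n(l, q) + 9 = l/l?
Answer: 1893172667/8 ≈ 2.3665e+8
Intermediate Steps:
n(l, q) = -7/8 (n(l, q) = 7/(-9 + l/l) = 7/(-9 + 1) = 7/(-8) = 7*(-⅛) = -7/8)
R = 18 (R = 47 - 29 = 18)
D(o, v) = (18 + v)*(-7/8 + 1/(2*v)) (D(o, v) = (-7/8 + 1/(v + v))*(18 + v) = (-7/8 + 1/(2*v))*(18 + v) = (18 + v)*(-7/8 + 1/(2*v)))
(-27968 - 758)*(D(28, 48) - 8181) = (-27968 - 758)*((⅛)*(72 - 1*48*(122 + 7*48))/48 - 8181) = -28726*((⅛)*(1/48)*(72 - 1*48*(122 + 336)) - 8181) = -28726*((⅛)*(1/48)*(72 - 1*48*458) - 8181) = -28726*((⅛)*(1/48)*(72 - 21984) - 8181) = -28726*((⅛)*(1/48)*(-21912) - 8181) = -28726*(-913/16 - 8181) = -28726*(-131809/16) = 1893172667/8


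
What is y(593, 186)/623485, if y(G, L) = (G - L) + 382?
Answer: 789/623485 ≈ 0.0012655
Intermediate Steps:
y(G, L) = 382 + G - L
y(593, 186)/623485 = (382 + 593 - 1*186)/623485 = (382 + 593 - 186)*(1/623485) = 789*(1/623485) = 789/623485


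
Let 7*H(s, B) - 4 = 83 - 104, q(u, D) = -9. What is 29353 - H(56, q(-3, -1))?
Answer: 205488/7 ≈ 29355.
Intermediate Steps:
H(s, B) = -17/7 (H(s, B) = 4/7 + (83 - 104)/7 = 4/7 + (⅐)*(-21) = 4/7 - 3 = -17/7)
29353 - H(56, q(-3, -1)) = 29353 - 1*(-17/7) = 29353 + 17/7 = 205488/7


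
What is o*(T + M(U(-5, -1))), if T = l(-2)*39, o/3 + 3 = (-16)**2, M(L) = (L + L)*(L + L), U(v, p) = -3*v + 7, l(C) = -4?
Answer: 1351020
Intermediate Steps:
U(v, p) = 7 - 3*v
M(L) = 4*L**2 (M(L) = (2*L)*(2*L) = 4*L**2)
o = 759 (o = -9 + 3*(-16)**2 = -9 + 3*256 = -9 + 768 = 759)
T = -156 (T = -4*39 = -156)
o*(T + M(U(-5, -1))) = 759*(-156 + 4*(7 - 3*(-5))**2) = 759*(-156 + 4*(7 + 15)**2) = 759*(-156 + 4*22**2) = 759*(-156 + 4*484) = 759*(-156 + 1936) = 759*1780 = 1351020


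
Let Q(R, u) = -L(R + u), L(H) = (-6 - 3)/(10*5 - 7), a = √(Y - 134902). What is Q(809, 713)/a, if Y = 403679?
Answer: 9*√268777/11557411 ≈ 0.00040372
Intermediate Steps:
a = √268777 (a = √(403679 - 134902) = √268777 ≈ 518.44)
L(H) = -9/43 (L(H) = -9/(50 - 7) = -9/43)
Q(R, u) = 9/43 (Q(R, u) = -1*(-9/43) = 9/43)
Q(809, 713)/a = 9/(43*(√268777)) = 9*(√268777/268777)/43 = 9*√268777/11557411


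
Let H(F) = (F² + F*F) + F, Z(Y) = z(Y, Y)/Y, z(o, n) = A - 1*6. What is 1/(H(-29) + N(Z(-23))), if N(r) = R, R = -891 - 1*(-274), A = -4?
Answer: 1/1036 ≈ 0.00096525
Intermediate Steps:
z(o, n) = -10 (z(o, n) = -4 - 1*6 = -4 - 6 = -10)
Z(Y) = -10/Y
R = -617 (R = -891 + 274 = -617)
H(F) = F + 2*F² (H(F) = (F² + F²) + F = 2*F² + F = F + 2*F²)
N(r) = -617
1/(H(-29) + N(Z(-23))) = 1/(-29*(1 + 2*(-29)) - 617) = 1/(-29*(1 - 58) - 617) = 1/(-29*(-57) - 617) = 1/(1653 - 617) = 1/1036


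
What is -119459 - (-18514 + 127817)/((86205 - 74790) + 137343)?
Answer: -17770591225/148758 ≈ -1.1946e+5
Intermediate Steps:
-119459 - (-18514 + 127817)/((86205 - 74790) + 137343) = -119459 - 109303/(11415 + 137343) = -119459 - 109303/148758 = -17770591225/148758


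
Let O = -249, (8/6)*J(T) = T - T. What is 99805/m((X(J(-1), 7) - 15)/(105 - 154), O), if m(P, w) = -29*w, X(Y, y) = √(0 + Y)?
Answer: 99805/7221 ≈ 13.821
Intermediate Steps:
J(T) = 0 (J(T) = 3*(T - T)/4 = (¾)*0 = 0)
X(Y, y) = √Y
99805/m((X(J(-1), 7) - 15)/(105 - 154), O) = 99805/((-29*(-249))) = 99805/7221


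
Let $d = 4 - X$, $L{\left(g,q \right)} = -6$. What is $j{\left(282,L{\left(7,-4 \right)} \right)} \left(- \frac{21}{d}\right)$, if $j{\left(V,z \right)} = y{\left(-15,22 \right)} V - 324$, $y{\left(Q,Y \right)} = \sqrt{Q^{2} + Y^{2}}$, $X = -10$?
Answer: $486 - 423 \sqrt{709} \approx -10777.0$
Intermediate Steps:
$d = 14$ ($d = 4 - -10 = 4 + 10 = 14$)
$j{\left(V,z \right)} = -324 + V \sqrt{709}$ ($j{\left(V,z \right)} = \sqrt{\left(-15\right)^{2} + 22^{2}} V - 324 = \sqrt{225 + 484} V - 324 = \sqrt{709} V - 324 = V \sqrt{709} - 324 = -324 + V \sqrt{709}$)
$j{\left(282,L{\left(7,-4 \right)} \right)} \left(- \frac{21}{d}\right) = \left(-324 + 282 \sqrt{709}\right) \left(- \frac{21}{14}\right) = \left(-324 + 282 \sqrt{709}\right) \left(\left(-21\right) \frac{1}{14}\right) = \left(-324 + 282 \sqrt{709}\right) \left(- \frac{3}{2}\right) = 486 - 423 \sqrt{709}$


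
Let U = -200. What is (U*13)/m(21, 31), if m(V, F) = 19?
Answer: -2600/19 ≈ -136.84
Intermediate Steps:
(U*13)/m(21, 31) = -200*13/19 = -2600*1/19 = -2600/19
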